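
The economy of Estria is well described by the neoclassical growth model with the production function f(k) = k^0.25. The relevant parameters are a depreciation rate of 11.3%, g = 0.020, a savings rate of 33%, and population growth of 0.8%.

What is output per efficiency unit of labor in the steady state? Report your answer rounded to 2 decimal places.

y* ≈ 1.33

Steady state requires s·f(k) = (n + g + δ)·k, i.e. s·k^α = (n + g + δ)·k.
Rearranging, k^(1−α) = s / (n + g + δ).
k^0.75 = 0.33 / (0.008 + 0.020 + 0.113) = 0.33 / 0.141 = 2.3404
k* = 2.3404^(1/0.75) ≈ 3.1073
y* = (k*)^α = 3.1073^0.25 ≈ 1.3277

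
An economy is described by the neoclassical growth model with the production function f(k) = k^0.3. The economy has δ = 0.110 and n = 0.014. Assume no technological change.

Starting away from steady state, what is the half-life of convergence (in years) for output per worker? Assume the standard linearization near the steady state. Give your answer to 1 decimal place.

Near the steady state the convergence rate is λ = (1 − α)(n + δ).
λ = (1 − 0.3) × 0.124 = 0.7 × 0.124 = 0.0868
Half-life = ln 2 / λ = 0.6931 / 0.0868 ≈ 7.99 years

t_½ ≈ 8.0 years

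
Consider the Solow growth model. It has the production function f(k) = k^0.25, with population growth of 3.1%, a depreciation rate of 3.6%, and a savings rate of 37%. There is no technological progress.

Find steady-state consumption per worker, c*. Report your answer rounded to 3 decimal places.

c* ≈ 1.114

Steady state requires s·f(k) = (n + δ)·k, i.e. s·k^α = (n + δ)·k.
Dividing both sides by k: k^(1−α) = s / (n + δ).
k^0.75 = 0.37 / (0.031 + 0.036) = 0.37 / 0.067 = 5.5224
k* = 5.5224^(1/0.75) ≈ 9.7612
y* = (k*)^α = 9.7612^0.25 ≈ 1.7676
c* = (1 − s)·y* = (1 − 0.37) × 1.7676 ≈ 1.1136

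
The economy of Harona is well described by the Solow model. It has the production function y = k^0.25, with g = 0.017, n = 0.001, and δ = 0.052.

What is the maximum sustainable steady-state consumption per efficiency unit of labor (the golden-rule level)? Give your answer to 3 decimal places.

c_gold ≈ 1.146

At the golden rule, f'(k) = n + g + δ, so α·k^(α−1) = n + g + δ and k_gold = (α/(n + g + δ))^(1/(1−α)).
k_gold = (0.25/0.070)^(1/0.75) = 3.5714^1.3333 ≈ 5.4588
c_gold = f(k_gold) − (n + g + δ)·k_gold = 1.5285 − 0.070×5.4588 ≈ 1.1464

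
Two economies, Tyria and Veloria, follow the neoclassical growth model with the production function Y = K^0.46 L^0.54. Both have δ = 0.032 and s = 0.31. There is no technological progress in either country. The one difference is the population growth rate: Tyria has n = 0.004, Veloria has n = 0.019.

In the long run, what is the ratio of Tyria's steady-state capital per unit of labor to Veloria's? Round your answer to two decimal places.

Steady-state k* = [s/(n + δ)]^(1/(1−α)), so the ratio is [ (s_T/(n + δ)_T) / (s_V/(n + δ)_V) ]^1.8519.
s_T/(n + δ)_T = 0.31/0.036 = 8.6111; s_V/(n + δ)_V = 0.31/0.051 = 6.0784.
Ratio = (8.6111/6.0784)^1.8519 = 1.4167^1.8519 ≈ 1.9061

k*_T / k*_V ≈ 1.91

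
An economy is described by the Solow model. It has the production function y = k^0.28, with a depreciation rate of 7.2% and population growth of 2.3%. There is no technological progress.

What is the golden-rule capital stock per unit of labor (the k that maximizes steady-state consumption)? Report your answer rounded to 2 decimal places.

k_gold ≈ 4.49

The golden rule sets f'(k) = n + δ, i.e. α·k^(α−1) = n + δ.
So k^(1−α) = α / (n + δ) = 0.28 / 0.095 = 2.9474.
k_gold = 2.9474^(1/0.72) ≈ 4.4874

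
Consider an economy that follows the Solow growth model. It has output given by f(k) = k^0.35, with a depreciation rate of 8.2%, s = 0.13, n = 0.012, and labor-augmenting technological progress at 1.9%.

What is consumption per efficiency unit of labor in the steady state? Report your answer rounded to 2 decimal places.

Steady state requires s·f(k) = (n + g + δ)·k, i.e. s·k^α = (n + g + δ)·k.
Rearranging, k^(1−α) = s / (n + g + δ).
k^0.65 = 0.13 / (0.012 + 0.019 + 0.082) = 0.13 / 0.113 = 1.1504
k* = 1.1504^(1/0.65) ≈ 1.2405
y* = (k*)^α = 1.2405^0.35 ≈ 1.0783
c* = (1 − s)·y* = (1 − 0.13) × 1.0783 ≈ 0.9381

c* ≈ 0.94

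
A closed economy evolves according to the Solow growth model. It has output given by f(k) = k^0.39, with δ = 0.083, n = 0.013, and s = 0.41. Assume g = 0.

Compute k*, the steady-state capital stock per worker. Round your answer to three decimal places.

k* ≈ 10.805

In steady state, investment equals break-even investment: s·k^α = (n + δ)·k.
Dividing both sides by k: k^(1−α) = s / (n + δ).
k^0.61 = 0.41 / (0.013 + 0.083) = 0.41 / 0.096 = 4.2708
k* = 4.2708^(1/0.61) ≈ 10.8049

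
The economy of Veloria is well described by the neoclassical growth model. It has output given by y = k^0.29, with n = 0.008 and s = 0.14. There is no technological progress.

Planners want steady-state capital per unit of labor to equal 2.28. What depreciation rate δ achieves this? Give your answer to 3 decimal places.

At the steady state, Δk = 0, so s·k^α = (n + δ)·k.
So s / (n + δ) = (k*)^(1−α) = 2.28^0.71 = 1.7953.
Therefore n + δ = s / 1.7953 = 0.14 / 1.7953 = 0.0780, so δ = 0.0780 − 0.008 = 0.0700.

δ ≈ 0.070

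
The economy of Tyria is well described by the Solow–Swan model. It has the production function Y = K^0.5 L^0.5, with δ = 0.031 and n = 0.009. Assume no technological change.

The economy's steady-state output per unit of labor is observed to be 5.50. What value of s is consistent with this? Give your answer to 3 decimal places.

s ≈ 0.220

In steady state, investment equals break-even investment: s·k^α = (n + δ)·k.
Since y* = [s/(n + δ)]^(α/(1−α)), we have s/(n + δ) = (y*)^((1−α)/α) = 5.50^1 = 5.5000.
Therefore s = 5.5000 × (n + δ) = 5.5000 × 0.040 = 0.2200.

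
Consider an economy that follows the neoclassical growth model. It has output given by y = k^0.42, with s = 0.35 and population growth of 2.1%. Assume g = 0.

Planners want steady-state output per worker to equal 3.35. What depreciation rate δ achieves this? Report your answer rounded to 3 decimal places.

δ ≈ 0.045

At the steady state, Δk = 0, so s·k^α = (n + δ)·k.
Since y* = [s/(n + δ)]^(α/(1−α)), we have s/(n + δ) = (y*)^((1−α)/α) = 3.35^1.381 = 5.3099.
Therefore n + δ = s / 5.3099 = 0.35 / 5.3099 = 0.0659, so δ = 0.0659 − 0.021 = 0.0449.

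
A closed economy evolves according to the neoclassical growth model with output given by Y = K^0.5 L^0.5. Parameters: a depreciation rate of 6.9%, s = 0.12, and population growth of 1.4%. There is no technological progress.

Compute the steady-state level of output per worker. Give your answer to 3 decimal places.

y* = 1.446

In steady state, investment equals break-even investment: s·k^α = (n + δ)·k.
Dividing both sides by k: k^(1−α) = s / (n + δ).
k^0.5 = 0.12 / (0.014 + 0.069) = 0.12 / 0.083 = 1.4458
k* = 1.4458^(1/0.5) ≈ 2.0903
y* = (k*)^α = 2.0903^0.5 ≈ 1.4458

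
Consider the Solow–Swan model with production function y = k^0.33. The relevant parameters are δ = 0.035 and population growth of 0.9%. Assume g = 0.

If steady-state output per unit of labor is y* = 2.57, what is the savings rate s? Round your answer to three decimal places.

s ≈ 0.299

At the steady state, Δk = 0, so s·k^α = (n + δ)·k.
Since y* = [s/(n + δ)]^(α/(1−α)), we have s/(n + δ) = (y*)^((1−α)/α) = 2.57^2.0303 = 6.7965.
Therefore s = 6.7965 × (n + δ) = 6.7965 × 0.044 = 0.2990.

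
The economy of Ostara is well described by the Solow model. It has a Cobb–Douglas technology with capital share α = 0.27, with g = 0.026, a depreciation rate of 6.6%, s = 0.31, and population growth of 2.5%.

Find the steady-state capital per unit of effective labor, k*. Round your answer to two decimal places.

k* ≈ 3.80

At the steady state, Δk = 0, so s·k^α = (n + g + δ)·k.
Dividing both sides by k: k^(1−α) = s / (n + g + δ).
k^0.73 = 0.31 / (0.025 + 0.026 + 0.066) = 0.31 / 0.117 = 2.6496
k* = 2.6496^(1/0.73) ≈ 3.7993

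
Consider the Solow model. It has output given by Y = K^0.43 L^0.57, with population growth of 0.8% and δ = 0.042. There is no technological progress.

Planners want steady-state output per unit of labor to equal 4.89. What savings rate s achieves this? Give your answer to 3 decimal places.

Steady state requires s·f(k) = (n + δ)·k, i.e. s·k^α = (n + δ)·k.
Since y* = [s/(n + δ)]^(α/(1−α)), we have s/(n + δ) = (y*)^((1−α)/α) = 4.89^1.3256 = 8.1988.
Therefore s = 8.1988 × (n + δ) = 8.1988 × 0.050 = 0.4099.

s ≈ 0.410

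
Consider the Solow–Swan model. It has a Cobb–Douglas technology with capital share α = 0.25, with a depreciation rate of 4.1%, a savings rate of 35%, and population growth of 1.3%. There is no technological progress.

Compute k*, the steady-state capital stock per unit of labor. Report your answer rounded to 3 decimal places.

k* ≈ 12.085

Steady state requires s·f(k) = (n + δ)·k, i.e. s·k^α = (n + δ)·k.
Rearranging, k^(1−α) = s / (n + δ).
k^0.75 = 0.35 / (0.013 + 0.041) = 0.35 / 0.054 = 6.4815
k* = 6.4815^(1/0.75) ≈ 12.0846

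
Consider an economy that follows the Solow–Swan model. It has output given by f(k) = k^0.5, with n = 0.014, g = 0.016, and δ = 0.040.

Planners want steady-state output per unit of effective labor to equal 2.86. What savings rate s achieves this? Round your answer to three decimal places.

In steady state, investment equals break-even investment: s·k^α = (n + g + δ)·k.
Since y* = [s/(n + g + δ)]^(α/(1−α)), we have s/(n + g + δ) = (y*)^((1−α)/α) = 2.86^1 = 2.8600.
Therefore s = 2.8600 × (n + g + δ) = 2.8600 × 0.070 = 0.2002.

s ≈ 0.200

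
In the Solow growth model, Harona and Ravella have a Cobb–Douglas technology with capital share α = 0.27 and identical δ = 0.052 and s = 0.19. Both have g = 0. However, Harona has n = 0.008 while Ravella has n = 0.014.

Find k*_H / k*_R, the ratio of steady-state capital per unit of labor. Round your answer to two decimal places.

Steady-state k* = [s/(n + δ)]^(1/(1−α)), so the ratio is [ (s_H/(n + δ)_H) / (s_R/(n + δ)_R) ]^1.3699.
s_H/(n + δ)_H = 0.19/0.060 = 3.1667; s_R/(n + δ)_R = 0.19/0.066 = 2.8788.
Ratio = (3.1667/2.8788)^1.3699 = 1.1000^1.3699 ≈ 1.1395

k*_H / k*_R ≈ 1.14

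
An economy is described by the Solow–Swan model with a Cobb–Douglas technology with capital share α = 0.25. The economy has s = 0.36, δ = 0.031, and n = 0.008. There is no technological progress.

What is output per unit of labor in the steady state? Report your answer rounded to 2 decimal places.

y* = 2.10

At the steady state, Δk = 0, so s·k^α = (n + δ)·k.
Rearranging, k^(1−α) = s / (n + δ).
k^0.75 = 0.36 / (0.008 + 0.031) = 0.36 / 0.039 = 9.2308
k* = 9.2308^(1/0.75) ≈ 19.3636
y* = (k*)^α = 19.3636^0.25 ≈ 2.0977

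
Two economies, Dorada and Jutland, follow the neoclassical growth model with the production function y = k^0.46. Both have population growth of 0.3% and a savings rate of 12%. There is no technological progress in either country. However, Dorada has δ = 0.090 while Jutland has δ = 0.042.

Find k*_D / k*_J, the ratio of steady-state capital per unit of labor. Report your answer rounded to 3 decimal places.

Steady-state k* = [s/(n + δ)]^(1/(1−α)), so the ratio is [ (s_D/(n + δ)_D) / (s_J/(n + δ)_J) ]^1.8519.
s_D/(n + δ)_D = 0.12/0.093 = 1.2903; s_J/(n + δ)_J = 0.12/0.045 = 2.6667.
Ratio = (1.2903/2.6667)^1.8519 = 0.4839^1.8519 ≈ 0.2607

k*_D / k*_J ≈ 0.261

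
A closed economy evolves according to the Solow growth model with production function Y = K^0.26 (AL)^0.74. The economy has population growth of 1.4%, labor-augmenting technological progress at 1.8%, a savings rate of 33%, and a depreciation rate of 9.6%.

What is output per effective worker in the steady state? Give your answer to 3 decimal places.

Steady state requires s·f(k) = (n + g + δ)·k, i.e. s·k^α = (n + g + δ)·k.
Dividing both sides by k: k^(1−α) = s / (n + g + δ).
k^0.74 = 0.33 / (0.014 + 0.018 + 0.096) = 0.33 / 0.128 = 2.5781
k* = 2.5781^(1/0.74) ≈ 3.5959
y* = (k*)^α = 3.5959^0.26 ≈ 1.3948

y* = 1.395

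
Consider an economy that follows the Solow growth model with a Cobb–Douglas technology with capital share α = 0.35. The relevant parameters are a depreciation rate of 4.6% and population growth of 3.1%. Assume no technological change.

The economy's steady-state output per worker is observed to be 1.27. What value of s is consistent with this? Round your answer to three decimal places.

In steady state, investment equals break-even investment: s·k^α = (n + δ)·k.
Since y* = [s/(n + δ)]^(α/(1−α)), we have s/(n + δ) = (y*)^((1−α)/α) = 1.27^1.8571 = 1.5587.
Therefore s = 1.5587 × (n + δ) = 1.5587 × 0.077 = 0.1200.

s ≈ 0.120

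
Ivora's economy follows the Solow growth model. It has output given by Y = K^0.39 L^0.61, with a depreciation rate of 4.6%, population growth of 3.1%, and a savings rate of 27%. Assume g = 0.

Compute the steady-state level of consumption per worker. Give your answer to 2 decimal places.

c* = 1.63

Steady state requires s·f(k) = (n + δ)·k, i.e. s·k^α = (n + δ)·k.
Dividing both sides by k: k^(1−α) = s / (n + δ).
k^0.61 = 0.27 / (0.031 + 0.046) = 0.27 / 0.077 = 3.5065
k* = 3.5065^(1/0.61) ≈ 7.8205
y* = (k*)^α = 7.8205^0.39 ≈ 2.2303
c* = (1 − s)·y* = (1 − 0.27) × 2.2303 ≈ 1.6281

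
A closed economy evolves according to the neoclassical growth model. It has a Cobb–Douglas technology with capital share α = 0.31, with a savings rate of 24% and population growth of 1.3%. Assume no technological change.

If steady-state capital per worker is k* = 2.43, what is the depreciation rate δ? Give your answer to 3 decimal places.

δ ≈ 0.117

In steady state, investment equals break-even investment: s·k^α = (n + δ)·k.
So s / (n + δ) = (k*)^(1−α) = 2.43^0.69 = 1.8453.
Therefore n + δ = s / 1.8453 = 0.24 / 1.8453 = 0.1301, so δ = 0.1301 − 0.013 = 0.1171.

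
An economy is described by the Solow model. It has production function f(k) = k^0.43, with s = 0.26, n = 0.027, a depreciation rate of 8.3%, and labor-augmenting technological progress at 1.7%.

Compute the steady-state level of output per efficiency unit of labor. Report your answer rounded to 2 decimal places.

y* = 1.72

Steady state requires s·f(k) = (n + g + δ)·k, i.e. s·k^α = (n + g + δ)·k.
Rearranging, k^(1−α) = s / (n + g + δ).
k^0.57 = 0.26 / (0.027 + 0.017 + 0.083) = 0.26 / 0.127 = 2.0472
k* = 2.0472^(1/0.57) ≈ 3.5148
y* = (k*)^α = 3.5148^0.43 ≈ 1.7169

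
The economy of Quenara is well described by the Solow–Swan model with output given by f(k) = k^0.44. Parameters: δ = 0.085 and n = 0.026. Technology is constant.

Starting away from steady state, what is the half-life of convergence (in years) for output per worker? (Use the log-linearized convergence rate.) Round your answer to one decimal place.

Near the steady state the convergence rate is λ = (1 − α)(n + δ).
λ = (1 − 0.44) × 0.111 = 0.56 × 0.111 = 0.06216
Half-life = ln 2 / λ = 0.6931 / 0.06216 ≈ 11.15 years

half-life ≈ 11.2 years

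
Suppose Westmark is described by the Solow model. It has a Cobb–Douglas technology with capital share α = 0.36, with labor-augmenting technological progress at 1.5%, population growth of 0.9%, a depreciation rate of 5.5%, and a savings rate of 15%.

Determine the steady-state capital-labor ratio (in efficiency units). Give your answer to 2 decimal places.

k* ≈ 2.72

At the steady state, Δk = 0, so s·k^α = (n + g + δ)·k.
Dividing both sides by k: k^(1−α) = s / (n + g + δ).
k^0.64 = 0.15 / (0.009 + 0.015 + 0.055) = 0.15 / 0.079 = 1.8987
k* = 1.8987^(1/0.64) ≈ 2.7233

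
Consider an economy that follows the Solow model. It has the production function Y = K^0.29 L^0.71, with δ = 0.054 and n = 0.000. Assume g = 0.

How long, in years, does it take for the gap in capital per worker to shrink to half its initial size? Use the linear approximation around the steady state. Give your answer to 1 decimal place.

t_½ ≈ 18.1 years

Near the steady state the convergence rate is λ = (1 − α)(n + δ).
λ = (1 − 0.29) × 0.054 = 0.71 × 0.054 = 0.03834
Half-life = ln 2 / λ = 0.6931 / 0.03834 ≈ 18.08 years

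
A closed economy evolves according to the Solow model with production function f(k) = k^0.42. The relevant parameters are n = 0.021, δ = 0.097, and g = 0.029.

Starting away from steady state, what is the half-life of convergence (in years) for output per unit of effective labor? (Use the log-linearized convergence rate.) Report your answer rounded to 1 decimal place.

half-life ≈ 8.1 years

Near the steady state the convergence rate is λ = (1 − α)(n + g + δ).
λ = (1 − 0.42) × 0.147 = 0.58 × 0.147 = 0.08526
Half-life = ln 2 / λ = 0.6931 / 0.08526 ≈ 8.13 years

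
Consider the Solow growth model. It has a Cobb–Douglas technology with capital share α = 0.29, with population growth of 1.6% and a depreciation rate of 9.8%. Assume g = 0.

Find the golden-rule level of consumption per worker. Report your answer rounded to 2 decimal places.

At the golden rule, f'(k) = n + δ, so α·k^(α−1) = n + δ and k_gold = (α/(n + δ))^(1/(1−α)).
k_gold = (0.29/0.114)^(1/0.71) = 2.5439^1.4085 ≈ 3.7252
c_gold = f(k_gold) − (n + δ)·k_gold = 1.4643 − 0.114×3.7252 ≈ 1.0396

c_gold ≈ 1.04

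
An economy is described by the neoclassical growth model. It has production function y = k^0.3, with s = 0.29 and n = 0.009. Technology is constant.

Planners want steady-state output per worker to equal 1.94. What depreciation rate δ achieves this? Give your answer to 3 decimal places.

δ ≈ 0.053

Steady state requires s·f(k) = (n + δ)·k, i.e. s·k^α = (n + δ)·k.
Since y* = [s/(n + δ)]^(α/(1−α)), we have s/(n + δ) = (y*)^((1−α)/α) = 1.94^2.3333 = 4.6938.
Therefore n + δ = s / 4.6938 = 0.29 / 4.6938 = 0.0618, so δ = 0.0618 − 0.009 = 0.0528.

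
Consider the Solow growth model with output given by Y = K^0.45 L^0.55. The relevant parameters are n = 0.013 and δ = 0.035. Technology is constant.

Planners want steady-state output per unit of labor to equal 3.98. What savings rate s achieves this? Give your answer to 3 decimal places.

s ≈ 0.260

In steady state, investment equals break-even investment: s·k^α = (n + δ)·k.
Since y* = [s/(n + δ)]^(α/(1−α)), we have s/(n + δ) = (y*)^((1−α)/α) = 3.98^1.2222 = 5.4097.
Therefore s = 5.4097 × (n + δ) = 5.4097 × 0.048 = 0.2597.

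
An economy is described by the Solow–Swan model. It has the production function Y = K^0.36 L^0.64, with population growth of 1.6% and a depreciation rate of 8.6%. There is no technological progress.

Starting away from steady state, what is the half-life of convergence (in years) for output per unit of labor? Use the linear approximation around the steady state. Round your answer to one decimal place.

half-life ≈ 10.6 years

Near the steady state the convergence rate is λ = (1 − α)(n + δ).
λ = (1 − 0.36) × 0.102 = 0.64 × 0.102 = 0.06528
Half-life = ln 2 / λ = 0.6931 / 0.06528 ≈ 10.62 years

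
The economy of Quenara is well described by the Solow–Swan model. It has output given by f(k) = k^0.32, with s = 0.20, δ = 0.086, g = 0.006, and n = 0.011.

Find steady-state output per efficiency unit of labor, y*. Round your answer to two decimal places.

At the steady state, Δk = 0, so s·k^α = (n + g + δ)·k.
Rearranging, k^(1−α) = s / (n + g + δ).
k^0.68 = 0.20 / (0.011 + 0.006 + 0.086) = 0.20 / 0.103 = 1.9417
k* = 1.9417^(1/0.68) ≈ 2.6534
y* = (k*)^α = 2.6534^0.32 ≈ 1.3665

y* ≈ 1.37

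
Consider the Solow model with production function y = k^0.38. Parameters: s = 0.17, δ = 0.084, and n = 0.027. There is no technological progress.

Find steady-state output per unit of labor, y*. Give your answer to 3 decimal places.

At the steady state, Δk = 0, so s·k^α = (n + δ)·k.
Rearranging, k^(1−α) = s / (n + δ).
k^0.62 = 0.17 / (0.027 + 0.084) = 0.17 / 0.111 = 1.5315
k* = 1.5315^(1/0.62) ≈ 1.9887
y* = (k*)^α = 1.9887^0.38 ≈ 1.2985

y* ≈ 1.299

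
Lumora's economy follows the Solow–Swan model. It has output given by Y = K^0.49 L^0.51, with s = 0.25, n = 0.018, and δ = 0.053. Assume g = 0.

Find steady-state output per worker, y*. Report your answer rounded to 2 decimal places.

y* = 3.35

At the steady state, Δk = 0, so s·k^α = (n + δ)·k.
Rearranging, k^(1−α) = s / (n + δ).
k^0.51 = 0.25 / (0.018 + 0.053) = 0.25 / 0.071 = 3.5211
k* = 3.5211^(1/0.51) ≈ 11.8010
y* = (k*)^α = 11.8010^0.49 ≈ 3.3515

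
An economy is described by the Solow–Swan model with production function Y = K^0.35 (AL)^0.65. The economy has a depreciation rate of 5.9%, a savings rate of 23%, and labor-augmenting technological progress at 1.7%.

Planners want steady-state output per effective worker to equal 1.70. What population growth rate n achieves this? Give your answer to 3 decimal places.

n ≈ 0.010

At the steady state, Δk = 0, so s·k^α = (n + g + δ)·k.
Since y* = [s/(n + g + δ)]^(α/(1−α)), we have s/(n + g + δ) = (y*)^((1−α)/α) = 1.70^1.8571 = 2.6790.
Therefore n + g + δ = s / 2.6790 = 0.23 / 2.6790 = 0.0859, so n = 0.0859 − 0.076 = 0.0099.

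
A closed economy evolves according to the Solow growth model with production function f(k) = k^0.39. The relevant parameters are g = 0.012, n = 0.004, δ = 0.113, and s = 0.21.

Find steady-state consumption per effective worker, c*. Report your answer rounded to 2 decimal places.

c* ≈ 1.08

Steady state requires s·f(k) = (n + g + δ)·k, i.e. s·k^α = (n + g + δ)·k.
Dividing both sides by k: k^(1−α) = s / (n + g + δ).
k^0.61 = 0.21 / (0.004 + 0.012 + 0.113) = 0.21 / 0.129 = 1.6279
k* = 1.6279^(1/0.61) ≈ 2.2230
y* = (k*)^α = 2.2230^0.39 ≈ 1.3655
c* = (1 − s)·y* = (1 − 0.21) × 1.3655 ≈ 1.0787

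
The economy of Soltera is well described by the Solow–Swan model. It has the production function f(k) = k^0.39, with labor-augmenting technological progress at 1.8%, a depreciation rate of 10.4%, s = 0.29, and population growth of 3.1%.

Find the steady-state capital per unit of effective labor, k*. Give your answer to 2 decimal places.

k* = 2.85

At the steady state, Δk = 0, so s·k^α = (n + g + δ)·k.
Dividing both sides by k: k^(1−α) = s / (n + g + δ).
k^0.61 = 0.29 / (0.031 + 0.018 + 0.104) = 0.29 / 0.153 = 1.8954
k* = 1.8954^(1/0.61) ≈ 2.8526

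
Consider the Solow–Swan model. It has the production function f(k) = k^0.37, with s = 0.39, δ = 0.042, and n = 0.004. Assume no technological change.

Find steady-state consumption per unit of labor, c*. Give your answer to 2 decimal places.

c* = 2.14

In steady state, investment equals break-even investment: s·k^α = (n + δ)·k.
Rearranging, k^(1−α) = s / (n + δ).
k^0.63 = 0.39 / (0.004 + 0.042) = 0.39 / 0.046 = 8.4783
k* = 8.4783^(1/0.63) ≈ 29.7513
y* = (k*)^α = 29.7513^0.37 ≈ 3.5091
c* = (1 − s)·y* = (1 − 0.39) × 3.5091 ≈ 2.1406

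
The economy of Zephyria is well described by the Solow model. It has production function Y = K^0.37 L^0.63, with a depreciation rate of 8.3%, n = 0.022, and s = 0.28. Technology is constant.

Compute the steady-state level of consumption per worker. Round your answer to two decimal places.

c* ≈ 1.28

In steady state, investment equals break-even investment: s·k^α = (n + δ)·k.
Rearranging, k^(1−α) = s / (n + δ).
k^0.63 = 0.28 / (0.022 + 0.083) = 0.28 / 0.105 = 2.6667
k* = 2.6667^(1/0.63) ≈ 4.7441
y* = (k*)^α = 4.7441^0.37 ≈ 1.7790
c* = (1 − s)·y* = (1 − 0.28) × 1.7790 ≈ 1.2809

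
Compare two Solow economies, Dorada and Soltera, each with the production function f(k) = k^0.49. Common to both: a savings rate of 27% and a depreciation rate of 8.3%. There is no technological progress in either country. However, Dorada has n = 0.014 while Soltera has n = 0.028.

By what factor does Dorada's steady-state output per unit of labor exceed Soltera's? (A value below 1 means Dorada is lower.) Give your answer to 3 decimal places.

Steady-state y* = [s/(n + δ)]^(α/(1−α)), so the ratio is [ (s_D/(n + δ)_D) / (s_S/(n + δ)_S) ]^0.9608.
s_D/(n + δ)_D = 0.27/0.097 = 2.7835; s_S/(n + δ)_S = 0.27/0.111 = 2.4324.
Ratio = (2.7835/2.4324)^0.9608 = 1.1443^0.9608 ≈ 1.1383

ratio ≈ 1.138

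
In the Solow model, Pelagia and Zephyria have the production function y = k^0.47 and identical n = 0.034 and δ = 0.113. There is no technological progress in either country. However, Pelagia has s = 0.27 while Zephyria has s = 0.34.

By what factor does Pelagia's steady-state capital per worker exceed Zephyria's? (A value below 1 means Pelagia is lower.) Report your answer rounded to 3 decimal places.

Steady-state k* = [s/(n + δ)]^(1/(1−α)), so the ratio is [ (s_P/(n + δ)_P) / (s_Z/(n + δ)_Z) ]^1.8868.
s_P/(n + δ)_P = 0.27/0.147 = 1.8367; s_Z/(n + δ)_Z = 0.34/0.147 = 2.3129.
Ratio = (1.8367/2.3129)^1.8868 = 0.7941^1.8868 ≈ 0.6473

k*_P / k*_Z ≈ 0.647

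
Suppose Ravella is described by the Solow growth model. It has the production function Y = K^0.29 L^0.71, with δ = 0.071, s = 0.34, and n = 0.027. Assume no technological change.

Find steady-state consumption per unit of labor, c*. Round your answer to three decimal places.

In steady state, investment equals break-even investment: s·k^α = (n + δ)·k.
Rearranging, k^(1−α) = s / (n + δ).
k^0.71 = 0.34 / (0.027 + 0.071) = 0.34 / 0.098 = 3.4694
k* = 3.4694^(1/0.71) ≈ 5.7666
y* = (k*)^α = 5.7666^0.29 ≈ 1.6621
c* = (1 − s)·y* = (1 − 0.34) × 1.6621 ≈ 1.0970

c* ≈ 1.097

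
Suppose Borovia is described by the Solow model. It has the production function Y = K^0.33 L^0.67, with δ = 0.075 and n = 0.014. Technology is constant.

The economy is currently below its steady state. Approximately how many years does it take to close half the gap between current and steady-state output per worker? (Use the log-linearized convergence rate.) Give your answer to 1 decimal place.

Near the steady state the convergence rate is λ = (1 − α)(n + δ).
λ = (1 − 0.33) × 0.089 = 0.67 × 0.089 = 0.05963
Half-life = ln 2 / λ = 0.6931 / 0.05963 ≈ 11.62 years

t_½ ≈ 11.6 years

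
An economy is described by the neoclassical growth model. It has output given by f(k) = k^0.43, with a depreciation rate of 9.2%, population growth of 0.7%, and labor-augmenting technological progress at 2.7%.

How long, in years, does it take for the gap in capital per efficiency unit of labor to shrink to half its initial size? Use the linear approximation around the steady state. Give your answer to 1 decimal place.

Near the steady state the convergence rate is λ = (1 − α)(n + g + δ).
λ = (1 − 0.43) × 0.126 = 0.57 × 0.126 = 0.07182
Half-life = ln 2 / λ = 0.6931 / 0.07182 ≈ 9.65 years

t_½ ≈ 9.7 years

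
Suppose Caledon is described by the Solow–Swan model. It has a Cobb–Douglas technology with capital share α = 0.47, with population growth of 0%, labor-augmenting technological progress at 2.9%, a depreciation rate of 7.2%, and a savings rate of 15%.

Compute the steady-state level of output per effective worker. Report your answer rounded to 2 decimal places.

In steady state, investment equals break-even investment: s·k^α = (n + g + δ)·k.
Dividing both sides by k: k^(1−α) = s / (n + g + δ).
k^0.53 = 0.15 / (0.000 + 0.029 + 0.072) = 0.15 / 0.101 = 1.4851
k* = 1.4851^(1/0.53) ≈ 2.1090
y* = (k*)^α = 2.1090^0.47 ≈ 1.4201

y* = 1.42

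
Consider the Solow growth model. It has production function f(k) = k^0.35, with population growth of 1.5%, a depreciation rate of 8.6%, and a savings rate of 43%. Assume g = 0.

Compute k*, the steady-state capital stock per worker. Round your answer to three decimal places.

k* = 9.288

At the steady state, Δk = 0, so s·k^α = (n + δ)·k.
Dividing both sides by k: k^(1−α) = s / (n + δ).
k^0.65 = 0.43 / (0.015 + 0.086) = 0.43 / 0.101 = 4.2574
k* = 4.2574^(1/0.65) ≈ 9.2878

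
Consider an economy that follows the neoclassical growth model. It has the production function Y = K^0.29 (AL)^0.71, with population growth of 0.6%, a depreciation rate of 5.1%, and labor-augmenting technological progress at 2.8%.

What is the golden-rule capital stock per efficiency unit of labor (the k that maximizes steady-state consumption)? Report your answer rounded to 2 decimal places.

The golden rule sets f'(k) = n + g + δ, i.e. α·k^(α−1) = n + g + δ.
So k^(1−α) = α / (n + g + δ) = 0.29 / 0.085 = 3.4118.
k_gold = 3.4118^(1/0.71) ≈ 5.6322

k_gold ≈ 5.63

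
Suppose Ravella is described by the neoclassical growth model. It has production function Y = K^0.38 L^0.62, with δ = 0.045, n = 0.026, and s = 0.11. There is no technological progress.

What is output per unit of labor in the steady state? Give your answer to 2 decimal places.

y* ≈ 1.31

In steady state, investment equals break-even investment: s·k^α = (n + δ)·k.
Dividing both sides by k: k^(1−α) = s / (n + δ).
k^0.62 = 0.11 / (0.026 + 0.045) = 0.11 / 0.071 = 1.5493
k* = 1.5493^(1/0.62) ≈ 2.0261
y* = (k*)^α = 2.0261^0.38 ≈ 1.3078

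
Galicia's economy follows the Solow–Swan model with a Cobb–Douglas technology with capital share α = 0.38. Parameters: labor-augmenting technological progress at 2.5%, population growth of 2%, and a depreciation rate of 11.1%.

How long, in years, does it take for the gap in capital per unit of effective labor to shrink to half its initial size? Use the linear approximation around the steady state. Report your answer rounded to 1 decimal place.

t_½ ≈ 7.2 years

Near the steady state the convergence rate is λ = (1 − α)(n + g + δ).
λ = (1 − 0.38) × 0.156 = 0.62 × 0.156 = 0.09672
Half-life = ln 2 / λ = 0.6931 / 0.09672 ≈ 7.17 years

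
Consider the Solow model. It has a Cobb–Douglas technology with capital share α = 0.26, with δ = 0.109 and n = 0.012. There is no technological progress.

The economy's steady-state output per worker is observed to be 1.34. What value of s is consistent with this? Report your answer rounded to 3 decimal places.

s ≈ 0.278

Steady state requires s·f(k) = (n + δ)·k, i.e. s·k^α = (n + δ)·k.
Since y* = [s/(n + δ)]^(α/(1−α)), we have s/(n + δ) = (y*)^((1−α)/α) = 1.34^2.8462 = 2.3002.
Therefore s = 2.3002 × (n + δ) = 2.3002 × 0.121 = 0.2783.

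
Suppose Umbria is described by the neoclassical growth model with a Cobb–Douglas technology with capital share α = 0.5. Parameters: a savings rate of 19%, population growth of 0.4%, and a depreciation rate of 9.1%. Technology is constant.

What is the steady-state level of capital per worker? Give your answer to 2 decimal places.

Steady state requires s·f(k) = (n + δ)·k, i.e. s·k^α = (n + δ)·k.
Rearranging, k^(1−α) = s / (n + δ).
k^0.5 = 0.19 / (0.004 + 0.091) = 0.19 / 0.095 = 2.0000
k* = 2.0000^(1/0.5) ≈ 4.0000

k* ≈ 4.00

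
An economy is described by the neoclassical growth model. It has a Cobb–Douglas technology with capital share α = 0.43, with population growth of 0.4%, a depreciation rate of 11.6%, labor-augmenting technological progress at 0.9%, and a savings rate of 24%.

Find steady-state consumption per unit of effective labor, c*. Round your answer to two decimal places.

c* ≈ 1.21

In steady state, investment equals break-even investment: s·k^α = (n + g + δ)·k.
Rearranging, k^(1−α) = s / (n + g + δ).
k^0.57 = 0.24 / (0.004 + 0.009 + 0.116) = 0.24 / 0.129 = 1.8605
k* = 1.8605^(1/0.57) ≈ 2.9719
y* = (k*)^α = 2.9719^0.43 ≈ 1.5974
c* = (1 − s)·y* = (1 − 0.24) × 1.5974 ≈ 1.2140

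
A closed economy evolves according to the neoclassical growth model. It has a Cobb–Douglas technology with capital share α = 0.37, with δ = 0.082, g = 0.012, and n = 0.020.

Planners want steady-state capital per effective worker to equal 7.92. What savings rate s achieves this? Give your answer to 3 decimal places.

In steady state, investment equals break-even investment: s·k^α = (n + g + δ)·k.
So s / (n + g + δ) = (k*)^(1−α) = 7.92^0.63 = 3.6830.
Therefore s = 3.6830 × (n + g + δ) = 3.6830 × 0.114 = 0.4199.

s ≈ 0.420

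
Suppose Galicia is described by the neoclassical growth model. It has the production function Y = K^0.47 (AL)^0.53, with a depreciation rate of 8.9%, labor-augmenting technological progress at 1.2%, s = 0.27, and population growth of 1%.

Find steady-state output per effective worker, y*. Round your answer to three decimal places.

y* = 2.200

Steady state requires s·f(k) = (n + g + δ)·k, i.e. s·k^α = (n + g + δ)·k.
Dividing both sides by k: k^(1−α) = s / (n + g + δ).
k^0.53 = 0.27 / (0.010 + 0.012 + 0.089) = 0.27 / 0.111 = 2.4324
k* = 2.4324^(1/0.53) ≈ 5.3502
y* = (k*)^α = 5.3502^0.47 ≈ 2.1996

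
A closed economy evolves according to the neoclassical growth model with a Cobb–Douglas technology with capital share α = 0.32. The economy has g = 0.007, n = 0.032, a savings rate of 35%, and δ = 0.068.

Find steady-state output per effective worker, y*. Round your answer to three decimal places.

y* ≈ 1.747

At the steady state, Δk = 0, so s·k^α = (n + g + δ)·k.
Dividing both sides by k: k^(1−α) = s / (n + g + δ).
k^0.68 = 0.35 / (0.032 + 0.007 + 0.068) = 0.35 / 0.107 = 3.2710
k* = 3.2710^(1/0.68) ≈ 5.7132
y* = (k*)^α = 5.7132^0.32 ≈ 1.7466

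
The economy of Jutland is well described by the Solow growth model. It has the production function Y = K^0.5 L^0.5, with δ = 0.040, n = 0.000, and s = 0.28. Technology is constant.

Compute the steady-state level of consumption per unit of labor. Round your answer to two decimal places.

c* = 5.04

Steady state requires s·f(k) = (n + δ)·k, i.e. s·k^α = (n + δ)·k.
Dividing both sides by k: k^(1−α) = s / (n + δ).
k^0.5 = 0.28 / (0.000 + 0.040) = 0.28 / 0.040 = 7.0000
k* = 7.0000^(1/0.5) ≈ 49.0000
y* = (k*)^α = 49.0000^0.5 ≈ 7.0000
c* = (1 − s)·y* = (1 − 0.28) × 7.0000 ≈ 5.0400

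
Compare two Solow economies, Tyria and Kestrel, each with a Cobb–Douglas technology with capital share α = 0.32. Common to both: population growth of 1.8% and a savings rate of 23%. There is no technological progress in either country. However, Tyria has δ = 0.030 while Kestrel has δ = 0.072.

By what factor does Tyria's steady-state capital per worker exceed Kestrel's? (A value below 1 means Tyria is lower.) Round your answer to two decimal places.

k*_T / k*_K ≈ 2.52

Steady-state k* = [s/(n + δ)]^(1/(1−α)), so the ratio is [ (s_T/(n + δ)_T) / (s_K/(n + δ)_K) ]^1.4706.
s_T/(n + δ)_T = 0.23/0.048 = 4.7917; s_K/(n + δ)_K = 0.23/0.090 = 2.5556.
Ratio = (4.7917/2.5556)^1.4706 = 1.8750^1.4706 ≈ 2.5204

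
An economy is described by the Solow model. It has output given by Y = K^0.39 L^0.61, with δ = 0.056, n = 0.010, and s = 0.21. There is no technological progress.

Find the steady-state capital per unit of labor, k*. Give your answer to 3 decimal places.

k* ≈ 6.669

In steady state, investment equals break-even investment: s·k^α = (n + δ)·k.
Rearranging, k^(1−α) = s / (n + δ).
k^0.61 = 0.21 / (0.010 + 0.056) = 0.21 / 0.066 = 3.1818
k* = 3.1818^(1/0.61) ≈ 6.6689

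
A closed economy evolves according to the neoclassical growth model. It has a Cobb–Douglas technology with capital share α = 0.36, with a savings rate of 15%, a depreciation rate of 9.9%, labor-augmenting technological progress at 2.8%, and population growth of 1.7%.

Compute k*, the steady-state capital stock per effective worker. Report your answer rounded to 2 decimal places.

Steady state requires s·f(k) = (n + g + δ)·k, i.e. s·k^α = (n + g + δ)·k.
Dividing both sides by k: k^(1−α) = s / (n + g + δ).
k^0.64 = 0.15 / (0.017 + 0.028 + 0.099) = 0.15 / 0.144 = 1.0417
k* = 1.0417^(1/0.64) ≈ 1.0659

k* = 1.07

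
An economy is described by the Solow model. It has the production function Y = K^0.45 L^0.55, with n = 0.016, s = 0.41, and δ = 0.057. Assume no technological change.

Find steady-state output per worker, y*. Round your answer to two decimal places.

y* ≈ 4.10

At the steady state, Δk = 0, so s·k^α = (n + δ)·k.
Rearranging, k^(1−α) = s / (n + δ).
k^0.55 = 0.41 / (0.016 + 0.057) = 0.41 / 0.073 = 5.6164
k* = 5.6164^(1/0.55) ≈ 23.0489
y* = (k*)^α = 23.0489^0.45 ≈ 4.1039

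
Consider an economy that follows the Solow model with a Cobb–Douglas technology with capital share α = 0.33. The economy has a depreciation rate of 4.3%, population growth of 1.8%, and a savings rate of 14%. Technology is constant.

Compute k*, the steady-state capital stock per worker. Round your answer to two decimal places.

In steady state, investment equals break-even investment: s·k^α = (n + δ)·k.
Rearranging, k^(1−α) = s / (n + δ).
k^0.67 = 0.14 / (0.018 + 0.043) = 0.14 / 0.061 = 2.2951
k* = 2.2951^(1/0.67) ≈ 3.4555

k* ≈ 3.46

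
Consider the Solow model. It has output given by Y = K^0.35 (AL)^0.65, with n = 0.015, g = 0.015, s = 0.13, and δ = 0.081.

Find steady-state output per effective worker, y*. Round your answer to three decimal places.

Steady state requires s·f(k) = (n + g + δ)·k, i.e. s·k^α = (n + g + δ)·k.
Dividing both sides by k: k^(1−α) = s / (n + g + δ).
k^0.65 = 0.13 / (0.015 + 0.015 + 0.081) = 0.13 / 0.111 = 1.1712
k* = 1.1712^(1/0.65) ≈ 1.2752
y* = (k*)^α = 1.2752^0.35 ≈ 1.0888

y* ≈ 1.089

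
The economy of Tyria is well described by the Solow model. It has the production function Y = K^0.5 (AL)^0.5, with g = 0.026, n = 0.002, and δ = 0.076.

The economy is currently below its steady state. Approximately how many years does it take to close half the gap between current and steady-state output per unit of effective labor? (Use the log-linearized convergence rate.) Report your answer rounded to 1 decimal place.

Near the steady state the convergence rate is λ = (1 − α)(n + g + δ).
λ = (1 − 0.5) × 0.104 = 0.5 × 0.104 = 0.0520
Half-life = ln 2 / λ = 0.6931 / 0.0520 ≈ 13.33 years

t_½ ≈ 13.3 years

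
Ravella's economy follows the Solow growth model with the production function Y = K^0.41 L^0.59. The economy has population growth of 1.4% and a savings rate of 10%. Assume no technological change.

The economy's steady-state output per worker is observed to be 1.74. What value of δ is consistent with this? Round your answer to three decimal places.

δ ≈ 0.031

Steady state requires s·f(k) = (n + δ)·k, i.e. s·k^α = (n + δ)·k.
Since y* = [s/(n + δ)]^(α/(1−α)), we have s/(n + δ) = (y*)^((1−α)/α) = 1.74^1.439 = 2.2190.
Therefore n + δ = s / 2.2190 = 0.10 / 2.2190 = 0.0451, so δ = 0.0451 − 0.014 = 0.0311.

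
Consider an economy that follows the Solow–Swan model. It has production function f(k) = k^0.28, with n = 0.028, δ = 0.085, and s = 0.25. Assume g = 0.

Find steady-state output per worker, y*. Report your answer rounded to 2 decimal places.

At the steady state, Δk = 0, so s·k^α = (n + δ)·k.
Dividing both sides by k: k^(1−α) = s / (n + δ).
k^0.72 = 0.25 / (0.028 + 0.085) = 0.25 / 0.113 = 2.2124
k* = 2.2124^(1/0.72) ≈ 3.0128
y* = (k*)^α = 3.0128^0.28 ≈ 1.3618

y* = 1.36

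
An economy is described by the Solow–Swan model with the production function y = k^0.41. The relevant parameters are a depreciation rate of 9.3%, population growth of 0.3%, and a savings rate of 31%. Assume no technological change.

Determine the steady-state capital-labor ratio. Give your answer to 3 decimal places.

k* = 7.292

At the steady state, Δk = 0, so s·k^α = (n + δ)·k.
Rearranging, k^(1−α) = s / (n + δ).
k^0.59 = 0.31 / (0.003 + 0.093) = 0.31 / 0.096 = 3.2292
k* = 3.2292^(1/0.59) ≈ 7.2924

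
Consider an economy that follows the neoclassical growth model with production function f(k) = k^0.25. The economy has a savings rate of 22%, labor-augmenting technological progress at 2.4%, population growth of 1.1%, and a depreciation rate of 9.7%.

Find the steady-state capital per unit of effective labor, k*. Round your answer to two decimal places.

k* ≈ 1.98

In steady state, investment equals break-even investment: s·k^α = (n + g + δ)·k.
Dividing both sides by k: k^(1−α) = s / (n + g + δ).
k^0.75 = 0.22 / (0.011 + 0.024 + 0.097) = 0.22 / 0.132 = 1.6667
k* = 1.6667^(1/0.75) ≈ 1.9761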